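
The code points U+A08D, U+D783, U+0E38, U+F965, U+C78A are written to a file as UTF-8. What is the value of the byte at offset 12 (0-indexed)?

U+A08D → 3-byte form EA 82 8D at offsets 0–2.
U+D783 → 3-byte form ED 9E 83 at offsets 3–5.
U+0E38 → 3-byte form E0 B8 B8 at offsets 6–8.
U+F965 → 3-byte form EF A5 A5 at offsets 9–11.
U+C78A → 3-byte form EC 9E 8A at offsets 12–14.
Offset 12 falls in char 5's range; it's byte 1 of EC 9E 8A = 0xEC.

0xEC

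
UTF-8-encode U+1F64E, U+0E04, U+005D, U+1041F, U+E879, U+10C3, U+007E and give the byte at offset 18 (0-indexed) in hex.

0x7E

U+1F64E → 4-byte form F0 9F 99 8E at offsets 0–3.
U+0E04 → 3-byte form E0 B8 84 at offsets 4–6.
U+005D → 1-byte form 5D at offsets 7–7.
U+1041F → 4-byte form F0 90 90 9F at offsets 8–11.
U+E879 → 3-byte form EE A1 B9 at offsets 12–14.
U+10C3 → 3-byte form E1 83 83 at offsets 15–17.
U+007E → 1-byte form 7E at offsets 18–18.
Offset 18 falls in char 7's range; it's byte 1 of 7E = 0x7E.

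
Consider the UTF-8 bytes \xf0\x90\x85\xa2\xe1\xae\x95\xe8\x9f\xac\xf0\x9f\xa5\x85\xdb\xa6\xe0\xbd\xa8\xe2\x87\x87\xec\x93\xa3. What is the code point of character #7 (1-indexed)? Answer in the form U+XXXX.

U+21C7

Offset 0: leading byte 0xF0 = 11110000 → 4-byte char #1 = F0 90 85 A2.
Offset 4: leading byte 0xE1 = 11100001 → 3-byte char #2 = E1 AE 95.
Offset 7: leading byte 0xE8 = 11101000 → 3-byte char #3 = E8 9F AC.
Offset 10: leading byte 0xF0 = 11110000 → 4-byte char #4 = F0 9F A5 85.
Offset 14: leading byte 0xDB = 11011011 → 2-byte char #5 = DB A6.
Offset 16: leading byte 0xE0 = 11100000 → 3-byte char #6 = E0 BD A8.
Offset 19: leading byte 0xE2 = 11100010 → 3-byte char #7 = E2 87 87.
Leading byte 0xE2 = 11100010 matches 1110xxxx → 3-byte sequence.
Byte 1: 0xE2 = 11100010, payload 0010 (4 bits).
Byte 2: 0x87 = 10000111 (10xxxxxx ✓), payload 000111.
Byte 3: 0x87 = 10000111 (10xxxxxx ✓), payload 000111.
Concatenate: 0010000111000111 = 0x21C7 (16 bits → U+21C7).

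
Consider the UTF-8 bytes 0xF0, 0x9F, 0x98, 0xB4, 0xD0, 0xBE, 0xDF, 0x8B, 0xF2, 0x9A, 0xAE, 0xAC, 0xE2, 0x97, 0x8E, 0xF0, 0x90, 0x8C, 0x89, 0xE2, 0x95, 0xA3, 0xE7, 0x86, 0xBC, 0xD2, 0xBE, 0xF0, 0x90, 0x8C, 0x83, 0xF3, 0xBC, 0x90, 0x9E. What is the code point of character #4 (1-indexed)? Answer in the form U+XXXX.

U+9ABAC

Offset 0: leading byte 0xF0 = 11110000 → 4-byte char #1 = F0 9F 98 B4.
Offset 4: leading byte 0xD0 = 11010000 → 2-byte char #2 = D0 BE.
Offset 6: leading byte 0xDF = 11011111 → 2-byte char #3 = DF 8B.
Offset 8: leading byte 0xF2 = 11110010 → 4-byte char #4 = F2 9A AE AC.
Leading byte 0xF2 = 11110010 matches 11110xxx → 4-byte sequence.
Byte 1: 0xF2 = 11110010, payload 010 (3 bits).
Byte 2: 0x9A = 10011010 (10xxxxxx ✓), payload 011010.
Byte 3: 0xAE = 10101110 (10xxxxxx ✓), payload 101110.
Byte 4: 0xAC = 10101100 (10xxxxxx ✓), payload 101100.
Concatenate: 010011010101110101100 = 0x9ABAC (21 bits → U+9ABAC).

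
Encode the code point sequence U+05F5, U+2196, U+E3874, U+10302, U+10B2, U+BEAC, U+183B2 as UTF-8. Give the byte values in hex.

U+05F5: 2-byte form → D7 B5.
U+2196: 3-byte form → E2 86 96.
U+E3874: 4-byte form → F3 A3 A1 B4.
U+10302: 4-byte form → F0 90 8C 82.
U+10B2: 3-byte form → E1 82 B2.
U+BEAC: 3-byte form → EB BA AC.
U+183B2: 4-byte form → F0 98 8E B2.
Concatenated (23 bytes): D7 B5 E2 86 96 F3 A3 A1 B4 F0 90 8C 82 E1 82 B2 EB BA AC F0 98 8E B2.

D7 B5 E2 86 96 F3 A3 A1 B4 F0 90 8C 82 E1 82 B2 EB BA AC F0 98 8E B2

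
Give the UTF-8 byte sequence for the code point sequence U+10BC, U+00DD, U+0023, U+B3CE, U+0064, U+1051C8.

E1 82 BC C3 9D 23 EB 8F 8E 64 F4 85 87 88

U+10BC: 3-byte form → E1 82 BC.
U+00DD: 2-byte form → C3 9D.
U+0023: 1-byte form → 23.
U+B3CE: 3-byte form → EB 8F 8E.
U+0064: 1-byte form → 64.
U+1051C8: 4-byte form → F4 85 87 88.
Concatenated (14 bytes): E1 82 BC C3 9D 23 EB 8F 8E 64 F4 85 87 88.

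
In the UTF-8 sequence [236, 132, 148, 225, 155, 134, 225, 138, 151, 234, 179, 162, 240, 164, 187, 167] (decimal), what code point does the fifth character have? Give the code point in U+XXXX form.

Offset 0: leading byte 0xEC = 11101100 → 3-byte char #1 = EC 84 94.
Offset 3: leading byte 0xE1 = 11100001 → 3-byte char #2 = E1 9B 86.
Offset 6: leading byte 0xE1 = 11100001 → 3-byte char #3 = E1 8A 97.
Offset 9: leading byte 0xEA = 11101010 → 3-byte char #4 = EA B3 A2.
Offset 12: leading byte 0xF0 = 11110000 → 4-byte char #5 = F0 A4 BB A7.
Leading byte 0xF0 = 11110000 matches 11110xxx → 4-byte sequence.
Byte 1: 0xF0 = 11110000, payload 000 (3 bits).
Byte 2: 0xA4 = 10100100 (10xxxxxx ✓), payload 100100.
Byte 3: 0xBB = 10111011 (10xxxxxx ✓), payload 111011.
Byte 4: 0xA7 = 10100111 (10xxxxxx ✓), payload 100111.
Concatenate: 000100100111011100111 = 0x24EE7 (21 bits → U+24EE7).

U+24EE7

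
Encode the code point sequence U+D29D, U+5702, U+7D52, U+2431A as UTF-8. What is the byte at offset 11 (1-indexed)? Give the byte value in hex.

0xA4

1-indexed offset 11 is 0-indexed offset 10.
U+D29D → 3-byte form ED 8A 9D at offsets 0–2.
U+5702 → 3-byte form E5 9C 82 at offsets 3–5.
U+7D52 → 3-byte form E7 B5 92 at offsets 6–8.
U+2431A → 4-byte form F0 A4 8C 9A at offsets 9–12.
Offset 10 falls in char 4's range; it's byte 2 of F0 A4 8C 9A = 0xA4.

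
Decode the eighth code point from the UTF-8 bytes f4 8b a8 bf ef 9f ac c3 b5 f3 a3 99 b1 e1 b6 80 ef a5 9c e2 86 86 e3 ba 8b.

Offset 0: leading byte 0xF4 = 11110100 → 4-byte char #1 = F4 8B A8 BF.
Offset 4: leading byte 0xEF = 11101111 → 3-byte char #2 = EF 9F AC.
Offset 7: leading byte 0xC3 = 11000011 → 2-byte char #3 = C3 B5.
Offset 9: leading byte 0xF3 = 11110011 → 4-byte char #4 = F3 A3 99 B1.
Offset 13: leading byte 0xE1 = 11100001 → 3-byte char #5 = E1 B6 80.
Offset 16: leading byte 0xEF = 11101111 → 3-byte char #6 = EF A5 9C.
Offset 19: leading byte 0xE2 = 11100010 → 3-byte char #7 = E2 86 86.
Offset 22: leading byte 0xE3 = 11100011 → 3-byte char #8 = E3 BA 8B.
Leading byte 0xE3 = 11100011 matches 1110xxxx → 3-byte sequence.
Byte 1: 0xE3 = 11100011, payload 0011 (4 bits).
Byte 2: 0xBA = 10111010 (10xxxxxx ✓), payload 111010.
Byte 3: 0x8B = 10001011 (10xxxxxx ✓), payload 001011.
Concatenate: 0011111010001011 = 0x3E8B (16 bits → U+3E8B).

U+3E8B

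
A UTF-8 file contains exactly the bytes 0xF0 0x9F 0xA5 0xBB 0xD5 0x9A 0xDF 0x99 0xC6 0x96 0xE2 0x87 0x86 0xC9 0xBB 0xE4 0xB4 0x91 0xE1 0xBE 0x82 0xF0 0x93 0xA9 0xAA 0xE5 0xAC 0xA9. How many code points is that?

Byte at offset 0: 0xF0 = 11110000 → 4-byte char (#1). Advance 4.
Byte at offset 4: 0xD5 = 11010101 → 2-byte char (#2). Advance 2.
Byte at offset 6: 0xDF = 11011111 → 2-byte char (#3). Advance 2.
Byte at offset 8: 0xC6 = 11000110 → 2-byte char (#4). Advance 2.
Byte at offset 10: 0xE2 = 11100010 → 3-byte char (#5). Advance 3.
Byte at offset 13: 0xC9 = 11001001 → 2-byte char (#6). Advance 2.
Byte at offset 15: 0xE4 = 11100100 → 3-byte char (#7). Advance 3.
Byte at offset 18: 0xE1 = 11100001 → 3-byte char (#8). Advance 3.
Byte at offset 21: 0xF0 = 11110000 → 4-byte char (#9). Advance 4.
Byte at offset 25: 0xE5 = 11100101 → 3-byte char (#10). Advance 3.
Reached end at offset 28 after 10 code points.

10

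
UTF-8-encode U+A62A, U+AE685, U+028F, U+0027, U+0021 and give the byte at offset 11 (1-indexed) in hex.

0x21

1-indexed offset 11 is 0-indexed offset 10.
U+A62A → 3-byte form EA 98 AA at offsets 0–2.
U+AE685 → 4-byte form F2 AE 9A 85 at offsets 3–6.
U+028F → 2-byte form CA 8F at offsets 7–8.
U+0027 → 1-byte form 27 at offsets 9–9.
U+0021 → 1-byte form 21 at offsets 10–10.
Offset 10 falls in char 5's range; it's byte 1 of 21 = 0x21.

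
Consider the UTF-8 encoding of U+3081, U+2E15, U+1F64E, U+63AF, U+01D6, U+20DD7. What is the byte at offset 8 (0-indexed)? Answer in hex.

0x99

U+3081 → 3-byte form E3 82 81 at offsets 0–2.
U+2E15 → 3-byte form E2 B8 95 at offsets 3–5.
U+1F64E → 4-byte form F0 9F 99 8E at offsets 6–9.
Offset 8 falls in char 3's range; it's byte 3 of F0 9F 99 8E = 0x99.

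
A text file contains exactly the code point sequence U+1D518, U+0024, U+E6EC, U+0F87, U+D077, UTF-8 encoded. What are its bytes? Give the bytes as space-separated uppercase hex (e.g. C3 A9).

U+1D518: 4-byte form → F0 9D 94 98.
U+0024: 1-byte form → 24.
U+E6EC: 3-byte form → EE 9B AC.
U+0F87: 3-byte form → E0 BE 87.
U+D077: 3-byte form → ED 81 B7.
Concatenated (14 bytes): F0 9D 94 98 24 EE 9B AC E0 BE 87 ED 81 B7.

F0 9D 94 98 24 EE 9B AC E0 BE 87 ED 81 B7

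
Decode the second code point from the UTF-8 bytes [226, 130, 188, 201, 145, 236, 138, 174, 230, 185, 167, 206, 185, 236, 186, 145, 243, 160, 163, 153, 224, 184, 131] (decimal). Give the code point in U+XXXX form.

U+0251

Offset 0: leading byte 0xE2 = 11100010 → 3-byte char #1 = E2 82 BC.
Offset 3: leading byte 0xC9 = 11001001 → 2-byte char #2 = C9 91.
Leading byte 0xC9 = 11001001 matches 110xxxxx → 2-byte sequence.
Byte 1: 0xC9 = 11001001, payload 01001 (5 bits).
Byte 2: 0x91 = 10010001 (10xxxxxx ✓), payload 010001.
Concatenate: 01001010001 = 0x251 (11 bits → U+0251).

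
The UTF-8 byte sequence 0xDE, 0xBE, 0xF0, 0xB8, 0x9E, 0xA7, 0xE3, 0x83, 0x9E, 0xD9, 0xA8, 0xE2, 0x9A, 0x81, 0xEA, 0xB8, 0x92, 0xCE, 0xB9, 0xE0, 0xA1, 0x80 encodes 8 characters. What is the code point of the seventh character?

U+03B9

Offset 0: leading byte 0xDE = 11011110 → 2-byte char #1 = DE BE.
Offset 2: leading byte 0xF0 = 11110000 → 4-byte char #2 = F0 B8 9E A7.
Offset 6: leading byte 0xE3 = 11100011 → 3-byte char #3 = E3 83 9E.
Offset 9: leading byte 0xD9 = 11011001 → 2-byte char #4 = D9 A8.
Offset 11: leading byte 0xE2 = 11100010 → 3-byte char #5 = E2 9A 81.
Offset 14: leading byte 0xEA = 11101010 → 3-byte char #6 = EA B8 92.
Offset 17: leading byte 0xCE = 11001110 → 2-byte char #7 = CE B9.
Leading byte 0xCE = 11001110 matches 110xxxxx → 2-byte sequence.
Byte 1: 0xCE = 11001110, payload 01110 (5 bits).
Byte 2: 0xB9 = 10111001 (10xxxxxx ✓), payload 111001.
Concatenate: 01110111001 = 0x3B9 (11 bits → U+03B9).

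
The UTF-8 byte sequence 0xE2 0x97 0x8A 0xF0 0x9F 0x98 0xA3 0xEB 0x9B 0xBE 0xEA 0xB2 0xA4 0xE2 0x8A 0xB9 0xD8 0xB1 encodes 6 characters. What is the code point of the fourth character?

U+ACA4

Offset 0: leading byte 0xE2 = 11100010 → 3-byte char #1 = E2 97 8A.
Offset 3: leading byte 0xF0 = 11110000 → 4-byte char #2 = F0 9F 98 A3.
Offset 7: leading byte 0xEB = 11101011 → 3-byte char #3 = EB 9B BE.
Offset 10: leading byte 0xEA = 11101010 → 3-byte char #4 = EA B2 A4.
Leading byte 0xEA = 11101010 matches 1110xxxx → 3-byte sequence.
Byte 1: 0xEA = 11101010, payload 1010 (4 bits).
Byte 2: 0xB2 = 10110010 (10xxxxxx ✓), payload 110010.
Byte 3: 0xA4 = 10100100 (10xxxxxx ✓), payload 100100.
Concatenate: 1010110010100100 = 0xACA4 (16 bits → U+ACA4).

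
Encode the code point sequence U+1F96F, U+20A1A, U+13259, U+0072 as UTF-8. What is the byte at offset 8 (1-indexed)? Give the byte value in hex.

0x9A

1-indexed offset 8 is 0-indexed offset 7.
U+1F96F → 4-byte form F0 9F A5 AF at offsets 0–3.
U+20A1A → 4-byte form F0 A0 A8 9A at offsets 4–7.
Offset 7 falls in char 2's range; it's byte 4 of F0 A0 A8 9A = 0x9A.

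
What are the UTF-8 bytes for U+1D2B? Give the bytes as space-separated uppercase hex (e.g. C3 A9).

E1 B4 AB

U+1D2B = 0x1D2B = 7467 decimal. In range U+0800–U+FFFF → 3-byte form: 1110xxxx 10xxxxxx 10xxxxxx.
Binary (16 bits): 0001110100101011.
Split 4+6+6: 0001 | 110100 | 101011.
Byte 1: 11100001 = 0xE1.
Byte 2: 10110100 = 0xB4.
Byte 3: 10101011 = 0xAB.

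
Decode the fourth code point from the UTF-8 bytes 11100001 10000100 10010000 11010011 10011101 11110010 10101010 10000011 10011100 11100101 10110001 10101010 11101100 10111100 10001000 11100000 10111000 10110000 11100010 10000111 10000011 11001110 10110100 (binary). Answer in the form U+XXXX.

U+5C6A

Offset 0: leading byte 0xE1 = 11100001 → 3-byte char #1 = E1 84 90.
Offset 3: leading byte 0xD3 = 11010011 → 2-byte char #2 = D3 9D.
Offset 5: leading byte 0xF2 = 11110010 → 4-byte char #3 = F2 AA 83 9C.
Offset 9: leading byte 0xE5 = 11100101 → 3-byte char #4 = E5 B1 AA.
Leading byte 0xE5 = 11100101 matches 1110xxxx → 3-byte sequence.
Byte 1: 0xE5 = 11100101, payload 0101 (4 bits).
Byte 2: 0xB1 = 10110001 (10xxxxxx ✓), payload 110001.
Byte 3: 0xAA = 10101010 (10xxxxxx ✓), payload 101010.
Concatenate: 0101110001101010 = 0x5C6A (16 bits → U+5C6A).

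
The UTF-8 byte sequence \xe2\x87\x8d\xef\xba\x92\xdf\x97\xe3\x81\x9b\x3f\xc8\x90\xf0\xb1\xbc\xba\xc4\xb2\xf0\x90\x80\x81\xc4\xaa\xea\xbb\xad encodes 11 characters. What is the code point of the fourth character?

U+305B

Offset 0: leading byte 0xE2 = 11100010 → 3-byte char #1 = E2 87 8D.
Offset 3: leading byte 0xEF = 11101111 → 3-byte char #2 = EF BA 92.
Offset 6: leading byte 0xDF = 11011111 → 2-byte char #3 = DF 97.
Offset 8: leading byte 0xE3 = 11100011 → 3-byte char #4 = E3 81 9B.
Leading byte 0xE3 = 11100011 matches 1110xxxx → 3-byte sequence.
Byte 1: 0xE3 = 11100011, payload 0011 (4 bits).
Byte 2: 0x81 = 10000001 (10xxxxxx ✓), payload 000001.
Byte 3: 0x9B = 10011011 (10xxxxxx ✓), payload 011011.
Concatenate: 0011000001011011 = 0x305B (16 bits → U+305B).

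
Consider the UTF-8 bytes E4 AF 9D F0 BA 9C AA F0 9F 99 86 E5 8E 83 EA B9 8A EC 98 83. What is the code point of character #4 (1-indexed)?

Offset 0: leading byte 0xE4 = 11100100 → 3-byte char #1 = E4 AF 9D.
Offset 3: leading byte 0xF0 = 11110000 → 4-byte char #2 = F0 BA 9C AA.
Offset 7: leading byte 0xF0 = 11110000 → 4-byte char #3 = F0 9F 99 86.
Offset 11: leading byte 0xE5 = 11100101 → 3-byte char #4 = E5 8E 83.
Leading byte 0xE5 = 11100101 matches 1110xxxx → 3-byte sequence.
Byte 1: 0xE5 = 11100101, payload 0101 (4 bits).
Byte 2: 0x8E = 10001110 (10xxxxxx ✓), payload 001110.
Byte 3: 0x83 = 10000011 (10xxxxxx ✓), payload 000011.
Concatenate: 0101001110000011 = 0x5383 (16 bits → U+5383).

U+5383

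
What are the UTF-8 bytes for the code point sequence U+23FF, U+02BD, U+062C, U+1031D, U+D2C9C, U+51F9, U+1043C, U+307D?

U+23FF: 3-byte form → E2 8F BF.
U+02BD: 2-byte form → CA BD.
U+062C: 2-byte form → D8 AC.
U+1031D: 4-byte form → F0 90 8C 9D.
U+D2C9C: 4-byte form → F3 92 B2 9C.
U+51F9: 3-byte form → E5 87 B9.
U+1043C: 4-byte form → F0 90 90 BC.
U+307D: 3-byte form → E3 81 BD.
Concatenated (25 bytes): E2 8F BF CA BD D8 AC F0 90 8C 9D F3 92 B2 9C E5 87 B9 F0 90 90 BC E3 81 BD.

E2 8F BF CA BD D8 AC F0 90 8C 9D F3 92 B2 9C E5 87 B9 F0 90 90 BC E3 81 BD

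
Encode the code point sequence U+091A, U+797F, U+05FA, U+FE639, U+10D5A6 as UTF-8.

U+091A: 3-byte form → E0 A4 9A.
U+797F: 3-byte form → E7 A5 BF.
U+05FA: 2-byte form → D7 BA.
U+FE639: 4-byte form → F3 BE 98 B9.
U+10D5A6: 4-byte form → F4 8D 96 A6.
Concatenated (16 bytes): E0 A4 9A E7 A5 BF D7 BA F3 BE 98 B9 F4 8D 96 A6.

E0 A4 9A E7 A5 BF D7 BA F3 BE 98 B9 F4 8D 96 A6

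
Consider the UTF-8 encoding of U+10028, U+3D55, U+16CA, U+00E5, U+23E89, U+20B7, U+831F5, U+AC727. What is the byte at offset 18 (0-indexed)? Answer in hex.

U+10028 → 4-byte form F0 90 80 A8 at offsets 0–3.
U+3D55 → 3-byte form E3 B5 95 at offsets 4–6.
U+16CA → 3-byte form E1 9B 8A at offsets 7–9.
U+00E5 → 2-byte form C3 A5 at offsets 10–11.
U+23E89 → 4-byte form F0 A3 BA 89 at offsets 12–15.
U+20B7 → 3-byte form E2 82 B7 at offsets 16–18.
Offset 18 falls in char 6's range; it's byte 3 of E2 82 B7 = 0xB7.

0xB7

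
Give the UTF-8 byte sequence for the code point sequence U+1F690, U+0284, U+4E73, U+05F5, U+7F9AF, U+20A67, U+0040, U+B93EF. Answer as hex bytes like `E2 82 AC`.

F0 9F 9A 90 CA 84 E4 B9 B3 D7 B5 F1 BF A6 AF F0 A0 A9 A7 40 F2 B9 8F AF

U+1F690: 4-byte form → F0 9F 9A 90.
U+0284: 2-byte form → CA 84.
U+4E73: 3-byte form → E4 B9 B3.
U+05F5: 2-byte form → D7 B5.
U+7F9AF: 4-byte form → F1 BF A6 AF.
U+20A67: 4-byte form → F0 A0 A9 A7.
U+0040: 1-byte form → 40.
U+B93EF: 4-byte form → F2 B9 8F AF.
Concatenated (24 bytes): F0 9F 9A 90 CA 84 E4 B9 B3 D7 B5 F1 BF A6 AF F0 A0 A9 A7 40 F2 B9 8F AF.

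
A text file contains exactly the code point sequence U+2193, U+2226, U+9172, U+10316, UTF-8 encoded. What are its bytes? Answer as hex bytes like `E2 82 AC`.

U+2193: 3-byte form → E2 86 93.
U+2226: 3-byte form → E2 88 A6.
U+9172: 3-byte form → E9 85 B2.
U+10316: 4-byte form → F0 90 8C 96.
Concatenated (13 bytes): E2 86 93 E2 88 A6 E9 85 B2 F0 90 8C 96.

E2 86 93 E2 88 A6 E9 85 B2 F0 90 8C 96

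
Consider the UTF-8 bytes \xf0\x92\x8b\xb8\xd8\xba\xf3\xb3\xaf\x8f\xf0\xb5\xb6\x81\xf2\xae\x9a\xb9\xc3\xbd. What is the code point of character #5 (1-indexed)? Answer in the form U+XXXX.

U+AE6B9

Offset 0: leading byte 0xF0 = 11110000 → 4-byte char #1 = F0 92 8B B8.
Offset 4: leading byte 0xD8 = 11011000 → 2-byte char #2 = D8 BA.
Offset 6: leading byte 0xF3 = 11110011 → 4-byte char #3 = F3 B3 AF 8F.
Offset 10: leading byte 0xF0 = 11110000 → 4-byte char #4 = F0 B5 B6 81.
Offset 14: leading byte 0xF2 = 11110010 → 4-byte char #5 = F2 AE 9A B9.
Leading byte 0xF2 = 11110010 matches 11110xxx → 4-byte sequence.
Byte 1: 0xF2 = 11110010, payload 010 (3 bits).
Byte 2: 0xAE = 10101110 (10xxxxxx ✓), payload 101110.
Byte 3: 0x9A = 10011010 (10xxxxxx ✓), payload 011010.
Byte 4: 0xB9 = 10111001 (10xxxxxx ✓), payload 111001.
Concatenate: 010101110011010111001 = 0xAE6B9 (21 bits → U+AE6B9).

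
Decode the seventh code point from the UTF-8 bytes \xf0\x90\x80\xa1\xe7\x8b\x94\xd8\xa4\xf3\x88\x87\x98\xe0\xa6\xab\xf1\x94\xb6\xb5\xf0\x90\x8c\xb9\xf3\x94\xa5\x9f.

Offset 0: leading byte 0xF0 = 11110000 → 4-byte char #1 = F0 90 80 A1.
Offset 4: leading byte 0xE7 = 11100111 → 3-byte char #2 = E7 8B 94.
Offset 7: leading byte 0xD8 = 11011000 → 2-byte char #3 = D8 A4.
Offset 9: leading byte 0xF3 = 11110011 → 4-byte char #4 = F3 88 87 98.
Offset 13: leading byte 0xE0 = 11100000 → 3-byte char #5 = E0 A6 AB.
Offset 16: leading byte 0xF1 = 11110001 → 4-byte char #6 = F1 94 B6 B5.
Offset 20: leading byte 0xF0 = 11110000 → 4-byte char #7 = F0 90 8C B9.
Leading byte 0xF0 = 11110000 matches 11110xxx → 4-byte sequence.
Byte 1: 0xF0 = 11110000, payload 000 (3 bits).
Byte 2: 0x90 = 10010000 (10xxxxxx ✓), payload 010000.
Byte 3: 0x8C = 10001100 (10xxxxxx ✓), payload 001100.
Byte 4: 0xB9 = 10111001 (10xxxxxx ✓), payload 111001.
Concatenate: 000010000001100111001 = 0x10339 (21 bits → U+10339).

U+10339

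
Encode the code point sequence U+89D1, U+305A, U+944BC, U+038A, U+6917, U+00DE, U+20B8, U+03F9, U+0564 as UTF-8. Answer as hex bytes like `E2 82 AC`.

U+89D1: 3-byte form → E8 A7 91.
U+305A: 3-byte form → E3 81 9A.
U+944BC: 4-byte form → F2 94 92 BC.
U+038A: 2-byte form → CE 8A.
U+6917: 3-byte form → E6 A4 97.
U+00DE: 2-byte form → C3 9E.
U+20B8: 3-byte form → E2 82 B8.
U+03F9: 2-byte form → CF B9.
U+0564: 2-byte form → D5 A4.
Concatenated (24 bytes): E8 A7 91 E3 81 9A F2 94 92 BC CE 8A E6 A4 97 C3 9E E2 82 B8 CF B9 D5 A4.

E8 A7 91 E3 81 9A F2 94 92 BC CE 8A E6 A4 97 C3 9E E2 82 B8 CF B9 D5 A4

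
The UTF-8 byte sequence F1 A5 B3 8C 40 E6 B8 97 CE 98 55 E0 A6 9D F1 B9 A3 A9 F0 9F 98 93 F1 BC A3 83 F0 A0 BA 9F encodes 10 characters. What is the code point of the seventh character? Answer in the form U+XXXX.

Offset 0: leading byte 0xF1 = 11110001 → 4-byte char #1 = F1 A5 B3 8C.
Offset 4: leading byte 0x40 = 01000000 → 1-byte char #2 = 40.
Offset 5: leading byte 0xE6 = 11100110 → 3-byte char #3 = E6 B8 97.
Offset 8: leading byte 0xCE = 11001110 → 2-byte char #4 = CE 98.
Offset 10: leading byte 0x55 = 01010101 → 1-byte char #5 = 55.
Offset 11: leading byte 0xE0 = 11100000 → 3-byte char #6 = E0 A6 9D.
Offset 14: leading byte 0xF1 = 11110001 → 4-byte char #7 = F1 B9 A3 A9.
Leading byte 0xF1 = 11110001 matches 11110xxx → 4-byte sequence.
Byte 1: 0xF1 = 11110001, payload 001 (3 bits).
Byte 2: 0xB9 = 10111001 (10xxxxxx ✓), payload 111001.
Byte 3: 0xA3 = 10100011 (10xxxxxx ✓), payload 100011.
Byte 4: 0xA9 = 10101001 (10xxxxxx ✓), payload 101001.
Concatenate: 001111001100011101001 = 0x798E9 (21 bits → U+798E9).

U+798E9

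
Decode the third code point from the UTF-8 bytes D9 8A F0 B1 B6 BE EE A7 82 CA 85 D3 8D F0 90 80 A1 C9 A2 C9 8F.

Offset 0: leading byte 0xD9 = 11011001 → 2-byte char #1 = D9 8A.
Offset 2: leading byte 0xF0 = 11110000 → 4-byte char #2 = F0 B1 B6 BE.
Offset 6: leading byte 0xEE = 11101110 → 3-byte char #3 = EE A7 82.
Leading byte 0xEE = 11101110 matches 1110xxxx → 3-byte sequence.
Byte 1: 0xEE = 11101110, payload 1110 (4 bits).
Byte 2: 0xA7 = 10100111 (10xxxxxx ✓), payload 100111.
Byte 3: 0x82 = 10000010 (10xxxxxx ✓), payload 000010.
Concatenate: 1110100111000010 = 0xE9C2 (16 bits → U+E9C2).

U+E9C2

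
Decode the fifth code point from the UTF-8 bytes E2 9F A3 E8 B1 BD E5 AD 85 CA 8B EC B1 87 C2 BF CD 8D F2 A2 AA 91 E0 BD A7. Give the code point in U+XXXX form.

Offset 0: leading byte 0xE2 = 11100010 → 3-byte char #1 = E2 9F A3.
Offset 3: leading byte 0xE8 = 11101000 → 3-byte char #2 = E8 B1 BD.
Offset 6: leading byte 0xE5 = 11100101 → 3-byte char #3 = E5 AD 85.
Offset 9: leading byte 0xCA = 11001010 → 2-byte char #4 = CA 8B.
Offset 11: leading byte 0xEC = 11101100 → 3-byte char #5 = EC B1 87.
Leading byte 0xEC = 11101100 matches 1110xxxx → 3-byte sequence.
Byte 1: 0xEC = 11101100, payload 1100 (4 bits).
Byte 2: 0xB1 = 10110001 (10xxxxxx ✓), payload 110001.
Byte 3: 0x87 = 10000111 (10xxxxxx ✓), payload 000111.
Concatenate: 1100110001000111 = 0xCC47 (16 bits → U+CC47).

U+CC47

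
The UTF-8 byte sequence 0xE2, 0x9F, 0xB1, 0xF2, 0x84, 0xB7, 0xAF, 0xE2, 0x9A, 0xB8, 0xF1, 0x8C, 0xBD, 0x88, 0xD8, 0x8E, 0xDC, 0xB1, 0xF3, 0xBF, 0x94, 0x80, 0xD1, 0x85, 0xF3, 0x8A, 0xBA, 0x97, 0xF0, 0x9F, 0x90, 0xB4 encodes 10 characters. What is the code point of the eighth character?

Offset 0: leading byte 0xE2 = 11100010 → 3-byte char #1 = E2 9F B1.
Offset 3: leading byte 0xF2 = 11110010 → 4-byte char #2 = F2 84 B7 AF.
Offset 7: leading byte 0xE2 = 11100010 → 3-byte char #3 = E2 9A B8.
Offset 10: leading byte 0xF1 = 11110001 → 4-byte char #4 = F1 8C BD 88.
Offset 14: leading byte 0xD8 = 11011000 → 2-byte char #5 = D8 8E.
Offset 16: leading byte 0xDC = 11011100 → 2-byte char #6 = DC B1.
Offset 18: leading byte 0xF3 = 11110011 → 4-byte char #7 = F3 BF 94 80.
Offset 22: leading byte 0xD1 = 11010001 → 2-byte char #8 = D1 85.
Leading byte 0xD1 = 11010001 matches 110xxxxx → 2-byte sequence.
Byte 1: 0xD1 = 11010001, payload 10001 (5 bits).
Byte 2: 0x85 = 10000101 (10xxxxxx ✓), payload 000101.
Concatenate: 10001000101 = 0x445 (11 bits → U+0445).

U+0445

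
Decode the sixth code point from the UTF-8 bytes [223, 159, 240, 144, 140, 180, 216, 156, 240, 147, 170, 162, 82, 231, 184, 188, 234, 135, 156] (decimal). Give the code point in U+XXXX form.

Offset 0: leading byte 0xDF = 11011111 → 2-byte char #1 = DF 9F.
Offset 2: leading byte 0xF0 = 11110000 → 4-byte char #2 = F0 90 8C B4.
Offset 6: leading byte 0xD8 = 11011000 → 2-byte char #3 = D8 9C.
Offset 8: leading byte 0xF0 = 11110000 → 4-byte char #4 = F0 93 AA A2.
Offset 12: leading byte 0x52 = 01010010 → 1-byte char #5 = 52.
Offset 13: leading byte 0xE7 = 11100111 → 3-byte char #6 = E7 B8 BC.
Leading byte 0xE7 = 11100111 matches 1110xxxx → 3-byte sequence.
Byte 1: 0xE7 = 11100111, payload 0111 (4 bits).
Byte 2: 0xB8 = 10111000 (10xxxxxx ✓), payload 111000.
Byte 3: 0xBC = 10111100 (10xxxxxx ✓), payload 111100.
Concatenate: 0111111000111100 = 0x7E3C (16 bits → U+7E3C).

U+7E3C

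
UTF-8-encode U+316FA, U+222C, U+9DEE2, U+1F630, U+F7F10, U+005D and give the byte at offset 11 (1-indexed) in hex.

1-indexed offset 11 is 0-indexed offset 10.
U+316FA → 4-byte form F0 B1 9B BA at offsets 0–3.
U+222C → 3-byte form E2 88 AC at offsets 4–6.
U+9DEE2 → 4-byte form F2 9D BB A2 at offsets 7–10.
Offset 10 falls in char 3's range; it's byte 4 of F2 9D BB A2 = 0xA2.

0xA2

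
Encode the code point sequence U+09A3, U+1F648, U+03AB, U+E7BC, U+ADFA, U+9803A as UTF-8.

U+09A3: 3-byte form → E0 A6 A3.
U+1F648: 4-byte form → F0 9F 99 88.
U+03AB: 2-byte form → CE AB.
U+E7BC: 3-byte form → EE 9E BC.
U+ADFA: 3-byte form → EA B7 BA.
U+9803A: 4-byte form → F2 98 80 BA.
Concatenated (19 bytes): E0 A6 A3 F0 9F 99 88 CE AB EE 9E BC EA B7 BA F2 98 80 BA.

E0 A6 A3 F0 9F 99 88 CE AB EE 9E BC EA B7 BA F2 98 80 BA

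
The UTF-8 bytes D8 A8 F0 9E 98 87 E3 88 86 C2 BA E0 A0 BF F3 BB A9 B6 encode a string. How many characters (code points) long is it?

6

Byte at offset 0: 0xD8 = 11011000 → 2-byte char (#1). Advance 2.
Byte at offset 2: 0xF0 = 11110000 → 4-byte char (#2). Advance 4.
Byte at offset 6: 0xE3 = 11100011 → 3-byte char (#3). Advance 3.
Byte at offset 9: 0xC2 = 11000010 → 2-byte char (#4). Advance 2.
Byte at offset 11: 0xE0 = 11100000 → 3-byte char (#5). Advance 3.
Byte at offset 14: 0xF3 = 11110011 → 4-byte char (#6). Advance 4.
Reached end at offset 18 after 6 code points.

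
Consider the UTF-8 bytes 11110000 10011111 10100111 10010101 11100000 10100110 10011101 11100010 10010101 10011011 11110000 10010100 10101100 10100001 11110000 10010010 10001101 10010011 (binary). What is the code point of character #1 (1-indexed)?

U+1F9D5

Offset 0: leading byte 0xF0 = 11110000 → 4-byte char #1 = F0 9F A7 95.
Leading byte 0xF0 = 11110000 matches 11110xxx → 4-byte sequence.
Byte 1: 0xF0 = 11110000, payload 000 (3 bits).
Byte 2: 0x9F = 10011111 (10xxxxxx ✓), payload 011111.
Byte 3: 0xA7 = 10100111 (10xxxxxx ✓), payload 100111.
Byte 4: 0x95 = 10010101 (10xxxxxx ✓), payload 010101.
Concatenate: 000011111100111010101 = 0x1F9D5 (21 bits → U+1F9D5).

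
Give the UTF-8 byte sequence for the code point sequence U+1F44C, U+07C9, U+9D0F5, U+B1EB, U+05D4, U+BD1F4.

U+1F44C: 4-byte form → F0 9F 91 8C.
U+07C9: 2-byte form → DF 89.
U+9D0F5: 4-byte form → F2 9D 83 B5.
U+B1EB: 3-byte form → EB 87 AB.
U+05D4: 2-byte form → D7 94.
U+BD1F4: 4-byte form → F2 BD 87 B4.
Concatenated (19 bytes): F0 9F 91 8C DF 89 F2 9D 83 B5 EB 87 AB D7 94 F2 BD 87 B4.

F0 9F 91 8C DF 89 F2 9D 83 B5 EB 87 AB D7 94 F2 BD 87 B4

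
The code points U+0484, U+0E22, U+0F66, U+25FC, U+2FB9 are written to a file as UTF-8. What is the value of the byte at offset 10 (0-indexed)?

U+0484 → 2-byte form D2 84 at offsets 0–1.
U+0E22 → 3-byte form E0 B8 A2 at offsets 2–4.
U+0F66 → 3-byte form E0 BD A6 at offsets 5–7.
U+25FC → 3-byte form E2 97 BC at offsets 8–10.
Offset 10 falls in char 4's range; it's byte 3 of E2 97 BC = 0xBC.

0xBC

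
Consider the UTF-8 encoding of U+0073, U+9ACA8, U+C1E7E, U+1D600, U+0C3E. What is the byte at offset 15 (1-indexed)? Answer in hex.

0xB0

1-indexed offset 15 is 0-indexed offset 14.
U+0073 → 1-byte form 73 at offsets 0–0.
U+9ACA8 → 4-byte form F2 9A B2 A8 at offsets 1–4.
U+C1E7E → 4-byte form F3 81 B9 BE at offsets 5–8.
U+1D600 → 4-byte form F0 9D 98 80 at offsets 9–12.
U+0C3E → 3-byte form E0 B0 BE at offsets 13–15.
Offset 14 falls in char 5's range; it's byte 2 of E0 B0 BE = 0xB0.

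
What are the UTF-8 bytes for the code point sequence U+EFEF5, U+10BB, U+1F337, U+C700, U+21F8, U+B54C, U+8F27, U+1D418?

F3 AF BB B5 E1 82 BB F0 9F 8C B7 EC 9C 80 E2 87 B8 EB 95 8C E8 BC A7 F0 9D 90 98

U+EFEF5: 4-byte form → F3 AF BB B5.
U+10BB: 3-byte form → E1 82 BB.
U+1F337: 4-byte form → F0 9F 8C B7.
U+C700: 3-byte form → EC 9C 80.
U+21F8: 3-byte form → E2 87 B8.
U+B54C: 3-byte form → EB 95 8C.
U+8F27: 3-byte form → E8 BC A7.
U+1D418: 4-byte form → F0 9D 90 98.
Concatenated (27 bytes): F3 AF BB B5 E1 82 BB F0 9F 8C B7 EC 9C 80 E2 87 B8 EB 95 8C E8 BC A7 F0 9D 90 98.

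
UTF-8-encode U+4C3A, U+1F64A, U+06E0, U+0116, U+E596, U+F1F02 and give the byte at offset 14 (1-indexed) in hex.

0x96

1-indexed offset 14 is 0-indexed offset 13.
U+4C3A → 3-byte form E4 B0 BA at offsets 0–2.
U+1F64A → 4-byte form F0 9F 99 8A at offsets 3–6.
U+06E0 → 2-byte form DB A0 at offsets 7–8.
U+0116 → 2-byte form C4 96 at offsets 9–10.
U+E596 → 3-byte form EE 96 96 at offsets 11–13.
Offset 13 falls in char 5's range; it's byte 3 of EE 96 96 = 0x96.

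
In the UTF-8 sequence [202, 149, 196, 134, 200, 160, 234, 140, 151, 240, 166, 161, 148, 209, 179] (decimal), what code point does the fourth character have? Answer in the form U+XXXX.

U+A317

Offset 0: leading byte 0xCA = 11001010 → 2-byte char #1 = CA 95.
Offset 2: leading byte 0xC4 = 11000100 → 2-byte char #2 = C4 86.
Offset 4: leading byte 0xC8 = 11001000 → 2-byte char #3 = C8 A0.
Offset 6: leading byte 0xEA = 11101010 → 3-byte char #4 = EA 8C 97.
Leading byte 0xEA = 11101010 matches 1110xxxx → 3-byte sequence.
Byte 1: 0xEA = 11101010, payload 1010 (4 bits).
Byte 2: 0x8C = 10001100 (10xxxxxx ✓), payload 001100.
Byte 3: 0x97 = 10010111 (10xxxxxx ✓), payload 010111.
Concatenate: 1010001100010111 = 0xA317 (16 bits → U+A317).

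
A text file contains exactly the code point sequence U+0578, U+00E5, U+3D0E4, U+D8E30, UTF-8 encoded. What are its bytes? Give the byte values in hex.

U+0578: 2-byte form → D5 B8.
U+00E5: 2-byte form → C3 A5.
U+3D0E4: 4-byte form → F0 BD 83 A4.
U+D8E30: 4-byte form → F3 98 B8 B0.
Concatenated (12 bytes): D5 B8 C3 A5 F0 BD 83 A4 F3 98 B8 B0.

D5 B8 C3 A5 F0 BD 83 A4 F3 98 B8 B0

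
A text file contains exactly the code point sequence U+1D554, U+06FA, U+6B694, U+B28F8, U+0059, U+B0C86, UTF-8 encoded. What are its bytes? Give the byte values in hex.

F0 9D 95 94 DB BA F1 AB 9A 94 F2 B2 A3 B8 59 F2 B0 B2 86

U+1D554: 4-byte form → F0 9D 95 94.
U+06FA: 2-byte form → DB BA.
U+6B694: 4-byte form → F1 AB 9A 94.
U+B28F8: 4-byte form → F2 B2 A3 B8.
U+0059: 1-byte form → 59.
U+B0C86: 4-byte form → F2 B0 B2 86.
Concatenated (19 bytes): F0 9D 95 94 DB BA F1 AB 9A 94 F2 B2 A3 B8 59 F2 B0 B2 86.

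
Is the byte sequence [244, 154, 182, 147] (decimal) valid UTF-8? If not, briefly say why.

invalid (encodes a value above U+10FFFF)

Leading byte 0xF4 = 11110100 → 4-byte form.
Payload = 0x11AD93, which exceeds U+10FFFF, the maximum Unicode code point. (Leading bytes F5–FF, or F4 followed by ≥ 0x90, are invalid.)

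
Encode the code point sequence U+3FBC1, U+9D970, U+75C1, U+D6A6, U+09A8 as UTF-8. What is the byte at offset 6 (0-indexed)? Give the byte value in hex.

0xA5

U+3FBC1 → 4-byte form F0 BF AF 81 at offsets 0–3.
U+9D970 → 4-byte form F2 9D A5 B0 at offsets 4–7.
Offset 6 falls in char 2's range; it's byte 3 of F2 9D A5 B0 = 0xA5.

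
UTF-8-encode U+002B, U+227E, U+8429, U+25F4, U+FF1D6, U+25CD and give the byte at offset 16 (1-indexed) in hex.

0x97

1-indexed offset 16 is 0-indexed offset 15.
U+002B → 1-byte form 2B at offsets 0–0.
U+227E → 3-byte form E2 89 BE at offsets 1–3.
U+8429 → 3-byte form E8 90 A9 at offsets 4–6.
U+25F4 → 3-byte form E2 97 B4 at offsets 7–9.
U+FF1D6 → 4-byte form F3 BF 87 96 at offsets 10–13.
U+25CD → 3-byte form E2 97 8D at offsets 14–16.
Offset 15 falls in char 6's range; it's byte 2 of E2 97 8D = 0x97.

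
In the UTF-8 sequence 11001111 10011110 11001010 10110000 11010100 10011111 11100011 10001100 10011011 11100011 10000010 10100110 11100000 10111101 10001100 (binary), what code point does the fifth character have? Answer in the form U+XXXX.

Offset 0: leading byte 0xCF = 11001111 → 2-byte char #1 = CF 9E.
Offset 2: leading byte 0xCA = 11001010 → 2-byte char #2 = CA B0.
Offset 4: leading byte 0xD4 = 11010100 → 2-byte char #3 = D4 9F.
Offset 6: leading byte 0xE3 = 11100011 → 3-byte char #4 = E3 8C 9B.
Offset 9: leading byte 0xE3 = 11100011 → 3-byte char #5 = E3 82 A6.
Leading byte 0xE3 = 11100011 matches 1110xxxx → 3-byte sequence.
Byte 1: 0xE3 = 11100011, payload 0011 (4 bits).
Byte 2: 0x82 = 10000010 (10xxxxxx ✓), payload 000010.
Byte 3: 0xA6 = 10100110 (10xxxxxx ✓), payload 100110.
Concatenate: 0011000010100110 = 0x30A6 (16 bits → U+30A6).

U+30A6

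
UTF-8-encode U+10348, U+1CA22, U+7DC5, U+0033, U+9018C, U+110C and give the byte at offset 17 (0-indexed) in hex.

U+10348 → 4-byte form F0 90 8D 88 at offsets 0–3.
U+1CA22 → 4-byte form F0 9C A8 A2 at offsets 4–7.
U+7DC5 → 3-byte form E7 B7 85 at offsets 8–10.
U+0033 → 1-byte form 33 at offsets 11–11.
U+9018C → 4-byte form F2 90 86 8C at offsets 12–15.
U+110C → 3-byte form E1 84 8C at offsets 16–18.
Offset 17 falls in char 6's range; it's byte 2 of E1 84 8C = 0x84.

0x84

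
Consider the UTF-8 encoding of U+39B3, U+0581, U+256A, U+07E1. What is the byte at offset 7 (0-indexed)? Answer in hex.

0xAA

U+39B3 → 3-byte form E3 A6 B3 at offsets 0–2.
U+0581 → 2-byte form D6 81 at offsets 3–4.
U+256A → 3-byte form E2 95 AA at offsets 5–7.
Offset 7 falls in char 3's range; it's byte 3 of E2 95 AA = 0xAA.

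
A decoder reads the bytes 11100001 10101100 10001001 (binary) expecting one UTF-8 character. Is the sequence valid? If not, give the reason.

Leading byte 0xE1 = 11100001 → 3-byte form.
Continuation bytes 0xAC=10101100, 0x89=10001001 all match 10xxxxxx.
Decoded value 0x1B09 is ≥ 0x800 (shortest form) and not a surrogate.

valid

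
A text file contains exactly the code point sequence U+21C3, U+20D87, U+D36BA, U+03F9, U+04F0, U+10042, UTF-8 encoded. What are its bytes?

U+21C3: 3-byte form → E2 87 83.
U+20D87: 4-byte form → F0 A0 B6 87.
U+D36BA: 4-byte form → F3 93 9A BA.
U+03F9: 2-byte form → CF B9.
U+04F0: 2-byte form → D3 B0.
U+10042: 4-byte form → F0 90 81 82.
Concatenated (19 bytes): E2 87 83 F0 A0 B6 87 F3 93 9A BA CF B9 D3 B0 F0 90 81 82.

E2 87 83 F0 A0 B6 87 F3 93 9A BA CF B9 D3 B0 F0 90 81 82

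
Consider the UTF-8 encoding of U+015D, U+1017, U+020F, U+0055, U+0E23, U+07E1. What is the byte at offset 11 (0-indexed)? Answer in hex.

U+015D → 2-byte form C5 9D at offsets 0–1.
U+1017 → 3-byte form E1 80 97 at offsets 2–4.
U+020F → 2-byte form C8 8F at offsets 5–6.
U+0055 → 1-byte form 55 at offsets 7–7.
U+0E23 → 3-byte form E0 B8 A3 at offsets 8–10.
U+07E1 → 2-byte form DF A1 at offsets 11–12.
Offset 11 falls in char 6's range; it's byte 1 of DF A1 = 0xDF.

0xDF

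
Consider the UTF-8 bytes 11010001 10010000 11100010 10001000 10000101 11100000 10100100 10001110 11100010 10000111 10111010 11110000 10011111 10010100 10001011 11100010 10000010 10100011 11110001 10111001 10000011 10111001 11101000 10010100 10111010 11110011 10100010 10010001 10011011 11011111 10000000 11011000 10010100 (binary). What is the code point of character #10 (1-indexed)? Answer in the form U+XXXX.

U+07C0

Offset 0: leading byte 0xD1 = 11010001 → 2-byte char #1 = D1 90.
Offset 2: leading byte 0xE2 = 11100010 → 3-byte char #2 = E2 88 85.
Offset 5: leading byte 0xE0 = 11100000 → 3-byte char #3 = E0 A4 8E.
Offset 8: leading byte 0xE2 = 11100010 → 3-byte char #4 = E2 87 BA.
Offset 11: leading byte 0xF0 = 11110000 → 4-byte char #5 = F0 9F 94 8B.
Offset 15: leading byte 0xE2 = 11100010 → 3-byte char #6 = E2 82 A3.
Offset 18: leading byte 0xF1 = 11110001 → 4-byte char #7 = F1 B9 83 B9.
Offset 22: leading byte 0xE8 = 11101000 → 3-byte char #8 = E8 94 BA.
Offset 25: leading byte 0xF3 = 11110011 → 4-byte char #9 = F3 A2 91 9B.
Offset 29: leading byte 0xDF = 11011111 → 2-byte char #10 = DF 80.
Leading byte 0xDF = 11011111 matches 110xxxxx → 2-byte sequence.
Byte 1: 0xDF = 11011111, payload 11111 (5 bits).
Byte 2: 0x80 = 10000000 (10xxxxxx ✓), payload 000000.
Concatenate: 11111000000 = 0x7C0 (11 bits → U+07C0).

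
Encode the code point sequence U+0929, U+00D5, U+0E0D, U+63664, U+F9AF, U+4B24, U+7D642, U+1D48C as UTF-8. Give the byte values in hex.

E0 A4 A9 C3 95 E0 B8 8D F1 A3 99 A4 EF A6 AF E4 AC A4 F1 BD 99 82 F0 9D 92 8C

U+0929: 3-byte form → E0 A4 A9.
U+00D5: 2-byte form → C3 95.
U+0E0D: 3-byte form → E0 B8 8D.
U+63664: 4-byte form → F1 A3 99 A4.
U+F9AF: 3-byte form → EF A6 AF.
U+4B24: 3-byte form → E4 AC A4.
U+7D642: 4-byte form → F1 BD 99 82.
U+1D48C: 4-byte form → F0 9D 92 8C.
Concatenated (26 bytes): E0 A4 A9 C3 95 E0 B8 8D F1 A3 99 A4 EF A6 AF E4 AC A4 F1 BD 99 82 F0 9D 92 8C.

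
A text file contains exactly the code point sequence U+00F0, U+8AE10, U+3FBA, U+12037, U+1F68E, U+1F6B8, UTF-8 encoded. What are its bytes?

C3 B0 F2 8A B8 90 E3 BE BA F0 92 80 B7 F0 9F 9A 8E F0 9F 9A B8

U+00F0: 2-byte form → C3 B0.
U+8AE10: 4-byte form → F2 8A B8 90.
U+3FBA: 3-byte form → E3 BE BA.
U+12037: 4-byte form → F0 92 80 B7.
U+1F68E: 4-byte form → F0 9F 9A 8E.
U+1F6B8: 4-byte form → F0 9F 9A B8.
Concatenated (21 bytes): C3 B0 F2 8A B8 90 E3 BE BA F0 92 80 B7 F0 9F 9A 8E F0 9F 9A B8.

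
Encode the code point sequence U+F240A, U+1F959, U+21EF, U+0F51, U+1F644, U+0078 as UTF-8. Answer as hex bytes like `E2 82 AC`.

U+F240A: 4-byte form → F3 B2 90 8A.
U+1F959: 4-byte form → F0 9F A5 99.
U+21EF: 3-byte form → E2 87 AF.
U+0F51: 3-byte form → E0 BD 91.
U+1F644: 4-byte form → F0 9F 99 84.
U+0078: 1-byte form → 78.
Concatenated (19 bytes): F3 B2 90 8A F0 9F A5 99 E2 87 AF E0 BD 91 F0 9F 99 84 78.

F3 B2 90 8A F0 9F A5 99 E2 87 AF E0 BD 91 F0 9F 99 84 78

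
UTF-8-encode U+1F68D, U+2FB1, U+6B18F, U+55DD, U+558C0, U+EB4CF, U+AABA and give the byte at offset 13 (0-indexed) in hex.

0x9D

U+1F68D → 4-byte form F0 9F 9A 8D at offsets 0–3.
U+2FB1 → 3-byte form E2 BE B1 at offsets 4–6.
U+6B18F → 4-byte form F1 AB 86 8F at offsets 7–10.
U+55DD → 3-byte form E5 97 9D at offsets 11–13.
Offset 13 falls in char 4's range; it's byte 3 of E5 97 9D = 0x9D.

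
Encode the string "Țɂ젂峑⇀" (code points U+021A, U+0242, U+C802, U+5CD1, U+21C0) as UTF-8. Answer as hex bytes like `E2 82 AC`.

C8 9A C9 82 EC A0 82 E5 B3 91 E2 87 80

U+021A: 2-byte form → C8 9A.
U+0242: 2-byte form → C9 82.
U+C802: 3-byte form → EC A0 82.
U+5CD1: 3-byte form → E5 B3 91.
U+21C0: 3-byte form → E2 87 80.
Concatenated (13 bytes): C8 9A C9 82 EC A0 82 E5 B3 91 E2 87 80.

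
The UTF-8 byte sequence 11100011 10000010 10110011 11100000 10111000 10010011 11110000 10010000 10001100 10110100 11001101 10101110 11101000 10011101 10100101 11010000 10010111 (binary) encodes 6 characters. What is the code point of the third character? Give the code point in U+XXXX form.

Offset 0: leading byte 0xE3 = 11100011 → 3-byte char #1 = E3 82 B3.
Offset 3: leading byte 0xE0 = 11100000 → 3-byte char #2 = E0 B8 93.
Offset 6: leading byte 0xF0 = 11110000 → 4-byte char #3 = F0 90 8C B4.
Leading byte 0xF0 = 11110000 matches 11110xxx → 4-byte sequence.
Byte 1: 0xF0 = 11110000, payload 000 (3 bits).
Byte 2: 0x90 = 10010000 (10xxxxxx ✓), payload 010000.
Byte 3: 0x8C = 10001100 (10xxxxxx ✓), payload 001100.
Byte 4: 0xB4 = 10110100 (10xxxxxx ✓), payload 110100.
Concatenate: 000010000001100110100 = 0x10334 (21 bits → U+10334).

U+10334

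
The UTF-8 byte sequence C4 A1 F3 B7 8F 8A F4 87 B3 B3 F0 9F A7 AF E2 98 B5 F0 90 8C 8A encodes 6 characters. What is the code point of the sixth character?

U+1030A

Offset 0: leading byte 0xC4 = 11000100 → 2-byte char #1 = C4 A1.
Offset 2: leading byte 0xF3 = 11110011 → 4-byte char #2 = F3 B7 8F 8A.
Offset 6: leading byte 0xF4 = 11110100 → 4-byte char #3 = F4 87 B3 B3.
Offset 10: leading byte 0xF0 = 11110000 → 4-byte char #4 = F0 9F A7 AF.
Offset 14: leading byte 0xE2 = 11100010 → 3-byte char #5 = E2 98 B5.
Offset 17: leading byte 0xF0 = 11110000 → 4-byte char #6 = F0 90 8C 8A.
Leading byte 0xF0 = 11110000 matches 11110xxx → 4-byte sequence.
Byte 1: 0xF0 = 11110000, payload 000 (3 bits).
Byte 2: 0x90 = 10010000 (10xxxxxx ✓), payload 010000.
Byte 3: 0x8C = 10001100 (10xxxxxx ✓), payload 001100.
Byte 4: 0x8A = 10001010 (10xxxxxx ✓), payload 001010.
Concatenate: 000010000001100001010 = 0x1030A (21 bits → U+1030A).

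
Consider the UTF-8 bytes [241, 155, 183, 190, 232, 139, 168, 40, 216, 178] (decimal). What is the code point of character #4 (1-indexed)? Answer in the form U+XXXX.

U+0632

Offset 0: leading byte 0xF1 = 11110001 → 4-byte char #1 = F1 9B B7 BE.
Offset 4: leading byte 0xE8 = 11101000 → 3-byte char #2 = E8 8B A8.
Offset 7: leading byte 0x28 = 00101000 → 1-byte char #3 = 28.
Offset 8: leading byte 0xD8 = 11011000 → 2-byte char #4 = D8 B2.
Leading byte 0xD8 = 11011000 matches 110xxxxx → 2-byte sequence.
Byte 1: 0xD8 = 11011000, payload 11000 (5 bits).
Byte 2: 0xB2 = 10110010 (10xxxxxx ✓), payload 110010.
Concatenate: 11000110010 = 0x632 (11 bits → U+0632).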